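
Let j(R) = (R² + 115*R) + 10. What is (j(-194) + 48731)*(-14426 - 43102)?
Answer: -3685646376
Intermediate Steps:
j(R) = 10 + R² + 115*R
(j(-194) + 48731)*(-14426 - 43102) = ((10 + (-194)² + 115*(-194)) + 48731)*(-14426 - 43102) = ((10 + 37636 - 22310) + 48731)*(-57528) = (15336 + 48731)*(-57528) = 64067*(-57528) = -3685646376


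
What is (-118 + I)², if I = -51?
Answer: 28561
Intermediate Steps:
(-118 + I)² = (-118 - 51)² = (-169)² = 28561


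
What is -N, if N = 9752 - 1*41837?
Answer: 32085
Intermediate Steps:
N = -32085 (N = 9752 - 41837 = -32085)
-N = -1*(-32085) = 32085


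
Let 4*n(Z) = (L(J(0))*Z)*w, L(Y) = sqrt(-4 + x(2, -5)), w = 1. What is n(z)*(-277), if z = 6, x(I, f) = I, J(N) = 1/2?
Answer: -831*I*sqrt(2)/2 ≈ -587.61*I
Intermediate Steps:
J(N) = 1/2
L(Y) = I*sqrt(2) (L(Y) = sqrt(-4 + 2) = sqrt(-2) = I*sqrt(2))
n(Z) = I*Z*sqrt(2)/4 (n(Z) = (((I*sqrt(2))*Z)*1)/4 = ((I*Z*sqrt(2))*1)/4 = (I*Z*sqrt(2))/4 = I*Z*sqrt(2)/4)
n(z)*(-277) = ((1/4)*I*6*sqrt(2))*(-277) = (3*I*sqrt(2)/2)*(-277) = -831*I*sqrt(2)/2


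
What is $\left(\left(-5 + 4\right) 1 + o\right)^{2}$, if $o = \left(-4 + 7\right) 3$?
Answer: $64$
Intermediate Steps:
$o = 9$ ($o = 3 \cdot 3 = 9$)
$\left(\left(-5 + 4\right) 1 + o\right)^{2} = \left(\left(-5 + 4\right) 1 + 9\right)^{2} = \left(\left(-1\right) 1 + 9\right)^{2} = \left(-1 + 9\right)^{2} = 8^{2} = 64$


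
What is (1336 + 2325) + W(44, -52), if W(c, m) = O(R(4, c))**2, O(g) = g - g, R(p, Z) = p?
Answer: 3661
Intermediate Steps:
O(g) = 0
W(c, m) = 0 (W(c, m) = 0**2 = 0)
(1336 + 2325) + W(44, -52) = (1336 + 2325) + 0 = 3661 + 0 = 3661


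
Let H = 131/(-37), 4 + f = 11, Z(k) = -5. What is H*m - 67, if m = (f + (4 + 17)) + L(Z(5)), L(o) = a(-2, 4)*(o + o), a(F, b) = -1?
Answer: -7457/37 ≈ -201.54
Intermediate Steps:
f = 7 (f = -4 + 11 = 7)
L(o) = -2*o (L(o) = -(o + o) = -2*o)
H = -131/37 (H = 131*(-1/37) = -131/37 ≈ -3.5405)
m = 38 (m = (7 + (4 + 17)) - 2*(-5) = (7 + 21) + 10 = 28 + 10 = 38)
H*m - 67 = -131/37*38 - 67 = -4978/37 - 67 = -7457/37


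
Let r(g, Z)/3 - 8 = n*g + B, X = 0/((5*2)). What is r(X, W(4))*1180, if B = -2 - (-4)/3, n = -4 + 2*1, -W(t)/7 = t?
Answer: 25960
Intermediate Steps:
W(t) = -7*t
n = -2 (n = -4 + 2 = -2)
B = -⅔ (B = -2 - (-4)/3 = -2 - 1*(-4/3) = -2 + 4/3 = -⅔ ≈ -0.66667)
X = 0 (X = 0/10 = 0*(⅒) = 0)
r(g, Z) = 22 - 6*g (r(g, Z) = 24 + 3*(-2*g - ⅔) = 24 + 3*(-⅔ - 2*g) = 24 + (-2 - 6*g) = 22 - 6*g)
r(X, W(4))*1180 = (22 - 6*0)*1180 = (22 + 0)*1180 = 22*1180 = 25960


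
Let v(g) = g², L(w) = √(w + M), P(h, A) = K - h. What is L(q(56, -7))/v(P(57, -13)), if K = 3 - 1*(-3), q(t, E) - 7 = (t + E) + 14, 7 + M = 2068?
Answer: √2131/2601 ≈ 0.017748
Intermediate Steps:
M = 2061 (M = -7 + 2068 = 2061)
q(t, E) = 21 + E + t (q(t, E) = 7 + ((t + E) + 14) = 7 + ((E + t) + 14) = 7 + (14 + E + t) = 21 + E + t)
K = 6 (K = 3 + 3 = 6)
P(h, A) = 6 - h
L(w) = √(2061 + w) (L(w) = √(w + 2061) = √(2061 + w))
L(q(56, -7))/v(P(57, -13)) = √(2061 + (21 - 7 + 56))/((6 - 1*57)²) = √(2061 + 70)/((6 - 57)²) = √2131/((-51)²) = √2131/2601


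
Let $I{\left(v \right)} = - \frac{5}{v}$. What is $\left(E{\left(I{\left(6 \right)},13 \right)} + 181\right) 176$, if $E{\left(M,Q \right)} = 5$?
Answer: $32736$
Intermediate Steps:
$\left(E{\left(I{\left(6 \right)},13 \right)} + 181\right) 176 = \left(5 + 181\right) 176 = 186 \cdot 176 = 32736$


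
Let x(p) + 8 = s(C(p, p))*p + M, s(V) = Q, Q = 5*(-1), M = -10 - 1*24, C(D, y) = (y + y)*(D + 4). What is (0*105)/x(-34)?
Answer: 0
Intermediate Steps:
C(D, y) = 2*y*(4 + D) (C(D, y) = (2*y)*(4 + D) = 2*y*(4 + D))
M = -34 (M = -10 - 24 = -34)
Q = -5
s(V) = -5
x(p) = -42 - 5*p (x(p) = -8 + (-5*p - 34) = -8 + (-34 - 5*p) = -42 - 5*p)
(0*105)/x(-34) = (0*105)/(-42 - 5*(-34)) = 0/(-42 + 170) = 0/128 = 0*(1/128) = 0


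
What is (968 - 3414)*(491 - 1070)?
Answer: 1416234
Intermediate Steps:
(968 - 3414)*(491 - 1070) = -2446*(-579) = 1416234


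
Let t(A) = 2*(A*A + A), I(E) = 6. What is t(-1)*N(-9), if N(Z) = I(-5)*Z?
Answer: 0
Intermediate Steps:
N(Z) = 6*Z
t(A) = 2*A + 2*A² (t(A) = 2*(A² + A) = 2*(A + A²) = 2*A + 2*A²)
t(-1)*N(-9) = (2*(-1)*(1 - 1))*(6*(-9)) = (2*(-1)*0)*(-54) = 0*(-54) = 0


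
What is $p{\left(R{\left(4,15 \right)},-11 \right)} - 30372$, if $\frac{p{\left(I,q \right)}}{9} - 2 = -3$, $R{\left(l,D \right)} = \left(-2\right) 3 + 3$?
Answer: $-30381$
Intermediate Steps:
$R{\left(l,D \right)} = -3$ ($R{\left(l,D \right)} = -6 + 3 = -3$)
$p{\left(I,q \right)} = -9$ ($p{\left(I,q \right)} = 18 + 9 \left(-3\right) = 18 - 27 = -9$)
$p{\left(R{\left(4,15 \right)},-11 \right)} - 30372 = -9 - 30372 = -30381$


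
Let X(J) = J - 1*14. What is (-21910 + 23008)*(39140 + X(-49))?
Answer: 42906546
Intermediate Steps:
X(J) = -14 + J (X(J) = J - 14 = -14 + J)
(-21910 + 23008)*(39140 + X(-49)) = (-21910 + 23008)*(39140 + (-14 - 49)) = 1098*(39140 - 63) = 1098*39077 = 42906546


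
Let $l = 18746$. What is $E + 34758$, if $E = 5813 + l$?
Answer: $59317$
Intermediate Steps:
$E = 24559$ ($E = 5813 + 18746 = 24559$)
$E + 34758 = 24559 + 34758 = 59317$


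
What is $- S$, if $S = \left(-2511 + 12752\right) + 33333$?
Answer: $-43574$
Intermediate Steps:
$S = 43574$ ($S = 10241 + 33333 = 43574$)
$- S = \left(-1\right) 43574 = -43574$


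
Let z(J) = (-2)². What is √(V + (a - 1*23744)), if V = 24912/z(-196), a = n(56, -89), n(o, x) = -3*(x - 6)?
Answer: I*√17231 ≈ 131.27*I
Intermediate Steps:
n(o, x) = 18 - 3*x (n(o, x) = -3*(-6 + x) = 18 - 3*x)
a = 285 (a = 18 - 3*(-89) = 18 + 267 = 285)
z(J) = 4
V = 6228 (V = 24912/4 = 24912*(¼) = 6228)
√(V + (a - 1*23744)) = √(6228 + (285 - 1*23744)) = √(6228 + (285 - 23744)) = √(6228 - 23459) = √(-17231) = I*√17231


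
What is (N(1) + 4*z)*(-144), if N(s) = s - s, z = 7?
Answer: -4032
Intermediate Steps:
N(s) = 0
(N(1) + 4*z)*(-144) = (0 + 4*7)*(-144) = (0 + 28)*(-144) = 28*(-144) = -4032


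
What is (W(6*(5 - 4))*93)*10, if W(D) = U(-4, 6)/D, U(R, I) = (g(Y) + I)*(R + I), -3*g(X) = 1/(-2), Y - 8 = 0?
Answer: 5735/3 ≈ 1911.7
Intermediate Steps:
Y = 8 (Y = 8 + 0 = 8)
g(X) = ⅙ (g(X) = -⅓/(-2) = -⅓*(-½) = ⅙)
U(R, I) = (⅙ + I)*(I + R) (U(R, I) = (⅙ + I)*(R + I) = (⅙ + I)*(I + R))
W(D) = 37/(3*D) (W(D) = (6² + (⅙)*6 + (⅙)*(-4) + 6*(-4))/D = (36 + 1 - ⅔ - 24)/D = 37/(3*D))
(W(6*(5 - 4))*93)*10 = ((37/(3*((6*(5 - 4)))))*93)*10 = ((37/(3*((6*1))))*93)*10 = (((37/3)/6)*93)*10 = (((37/3)*(⅙))*93)*10 = ((37/18)*93)*10 = (1147/6)*10 = 5735/3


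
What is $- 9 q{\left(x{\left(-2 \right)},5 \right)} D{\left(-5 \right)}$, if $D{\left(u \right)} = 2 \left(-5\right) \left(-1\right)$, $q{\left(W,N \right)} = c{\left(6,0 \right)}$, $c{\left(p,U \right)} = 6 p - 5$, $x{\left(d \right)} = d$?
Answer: $-2790$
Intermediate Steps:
$c{\left(p,U \right)} = -5 + 6 p$
$q{\left(W,N \right)} = 31$ ($q{\left(W,N \right)} = -5 + 6 \cdot 6 = -5 + 36 = 31$)
$D{\left(u \right)} = 10$ ($D{\left(u \right)} = \left(-10\right) \left(-1\right) = 10$)
$- 9 q{\left(x{\left(-2 \right)},5 \right)} D{\left(-5 \right)} = \left(-9\right) 31 \cdot 10 = \left(-279\right) 10 = -2790$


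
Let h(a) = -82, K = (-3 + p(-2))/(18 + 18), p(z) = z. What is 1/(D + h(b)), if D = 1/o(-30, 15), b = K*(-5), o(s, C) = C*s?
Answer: -450/36901 ≈ -0.012195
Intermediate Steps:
K = -5/36 (K = (-3 - 2)/(18 + 18) = -5/36 ≈ -0.13889)
b = 25/36 (b = -5/36*(-5) = 25/36 ≈ 0.69444)
D = -1/450 (D = 1/(15*(-30)) = 1/(-450) = -1/450 ≈ -0.0022222)
1/(D + h(b)) = 1/(-1/450 - 82) = 1/(-36901/450) = -450/36901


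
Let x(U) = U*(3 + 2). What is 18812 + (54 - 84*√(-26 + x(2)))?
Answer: 18866 - 336*I ≈ 18866.0 - 336.0*I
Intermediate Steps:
x(U) = 5*U (x(U) = U*5 = 5*U)
18812 + (54 - 84*√(-26 + x(2))) = 18812 + (54 - 84*√(-26 + 5*2)) = 18812 + (54 - 84*√(-26 + 10)) = 18812 + (54 - 336*I) = 18866 - 336*I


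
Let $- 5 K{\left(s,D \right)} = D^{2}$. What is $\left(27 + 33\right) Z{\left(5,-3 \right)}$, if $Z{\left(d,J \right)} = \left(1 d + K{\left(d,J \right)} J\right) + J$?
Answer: $444$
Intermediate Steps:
$K{\left(s,D \right)} = - \frac{D^{2}}{5}$
$Z{\left(d,J \right)} = J + d - \frac{J^{3}}{5}$ ($Z{\left(d,J \right)} = \left(1 d + - \frac{J^{2}}{5} J\right) + J = \left(d - \frac{J^{3}}{5}\right) + J = J + d - \frac{J^{3}}{5}$)
$\left(27 + 33\right) Z{\left(5,-3 \right)} = \left(27 + 33\right) \left(-3 + 5 - \frac{\left(-3\right)^{3}}{5}\right) = 60 \left(-3 + 5 - - \frac{27}{5}\right) = 60 \left(-3 + 5 + \frac{27}{5}\right) = 60 \cdot \frac{37}{5} = 444$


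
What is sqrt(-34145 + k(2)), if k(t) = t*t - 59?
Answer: 30*I*sqrt(38) ≈ 184.93*I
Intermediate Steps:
k(t) = -59 + t**2 (k(t) = t**2 - 59 = -59 + t**2)
sqrt(-34145 + k(2)) = sqrt(-34145 + (-59 + 2**2)) = sqrt(-34145 + (-59 + 4)) = sqrt(-34145 - 55) = sqrt(-34200) = 30*I*sqrt(38)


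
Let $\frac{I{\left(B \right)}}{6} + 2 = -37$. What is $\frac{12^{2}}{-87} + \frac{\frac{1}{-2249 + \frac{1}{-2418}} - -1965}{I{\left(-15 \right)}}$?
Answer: $- \frac{123656545963}{12300943746} \approx -10.053$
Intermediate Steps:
$I{\left(B \right)} = -234$ ($I{\left(B \right)} = -12 + 6 \left(-37\right) = -12 - 222 = -234$)
$\frac{12^{2}}{-87} + \frac{\frac{1}{-2249 + \frac{1}{-2418}} - -1965}{I{\left(-15 \right)}} = \frac{12^{2}}{-87} + \frac{\frac{1}{-2249 + \frac{1}{-2418}} - -1965}{-234} = 144 \left(- \frac{1}{87}\right) + \left(\frac{1}{-2249 - \frac{1}{2418}} + 1965\right) \left(- \frac{1}{234}\right) = - \frac{48}{29} + \left(\frac{1}{- \frac{5438083}{2418}} + 1965\right) \left(- \frac{1}{234}\right) = - \frac{48}{29} + \left(- \frac{2418}{5438083} + 1965\right) \left(- \frac{1}{234}\right) = - \frac{48}{29} + \frac{10685830677}{5438083} \left(- \frac{1}{234}\right) = - \frac{48}{29} - \frac{3561943559}{424170474} = - \frac{123656545963}{12300943746}$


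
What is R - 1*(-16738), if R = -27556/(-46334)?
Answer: 387783024/23167 ≈ 16739.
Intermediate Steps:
R = 13778/23167 (R = -27556*(-1/46334) = 13778/23167 ≈ 0.59473)
R - 1*(-16738) = 13778/23167 - 1*(-16738) = 13778/23167 + 16738 = 387783024/23167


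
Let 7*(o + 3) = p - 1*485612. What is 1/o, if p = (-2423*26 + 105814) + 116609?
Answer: -7/326208 ≈ -2.1459e-5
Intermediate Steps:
p = 159425 (p = (-62998 + 105814) + 116609 = 42816 + 116609 = 159425)
o = -326208/7 (o = -3 + (159425 - 1*485612)/7 = -3 + (159425 - 485612)/7 = -3 + (⅐)*(-326187) = -3 - 326187/7 = -326208/7 ≈ -46601.)
1/o = 1/(-326208/7) = -7/326208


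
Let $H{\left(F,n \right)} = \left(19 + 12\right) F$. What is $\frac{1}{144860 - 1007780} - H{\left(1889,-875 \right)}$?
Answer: $- \frac{50531732281}{862920} \approx -58559.0$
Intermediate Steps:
$H{\left(F,n \right)} = 31 F$
$\frac{1}{144860 - 1007780} - H{\left(1889,-875 \right)} = \frac{1}{144860 - 1007780} - 31 \cdot 1889 = \frac{1}{-862920} - 58559 = - \frac{1}{862920} - 58559 = - \frac{50531732281}{862920}$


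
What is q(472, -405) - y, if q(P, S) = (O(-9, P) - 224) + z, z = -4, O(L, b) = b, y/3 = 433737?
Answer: -1300967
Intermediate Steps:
y = 1301211 (y = 3*433737 = 1301211)
q(P, S) = -228 + P (q(P, S) = (P - 224) - 4 = (-224 + P) - 4 = -228 + P)
q(472, -405) - y = (-228 + 472) - 1*1301211 = 244 - 1301211 = -1300967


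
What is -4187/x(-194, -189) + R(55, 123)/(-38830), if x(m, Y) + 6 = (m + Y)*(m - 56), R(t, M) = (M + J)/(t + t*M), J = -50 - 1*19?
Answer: -12600102527/288124812800 ≈ -0.043731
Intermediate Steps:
J = -69 (J = -50 - 19 = -69)
R(t, M) = (-69 + M)/(t + M*t) (R(t, M) = (M - 69)/(t + t*M) = (-69 + M)/(t + M*t))
x(m, Y) = -6 + (-56 + m)*(Y + m) (x(m, Y) = -6 + (m + Y)*(m - 56) = -6 + (Y + m)*(-56 + m) = -6 + (-56 + m)*(Y + m))
-4187/x(-194, -189) + R(55, 123)/(-38830) = -4187/(-6 + (-194)² - 56*(-189) - 56*(-194) - 189*(-194)) + ((-69 + 123)/(55*(1 + 123)))/(-38830) = -4187/(-6 + 37636 + 10584 + 10864 + 36666) + ((1/55)*54/124)*(-1/38830) = -4187/95744 + ((1/55)*(1/124)*54)*(-1/38830) = -4187*1/95744 + (27/3410)*(-1/38830) = -4187/95744 - 27/132410300 = -12600102527/288124812800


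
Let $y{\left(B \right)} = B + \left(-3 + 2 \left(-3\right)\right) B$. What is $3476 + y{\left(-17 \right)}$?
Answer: $3612$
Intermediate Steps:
$y{\left(B \right)} = - 8 B$ ($y{\left(B \right)} = B + \left(-3 - 6\right) B = B - 9 B = - 8 B$)
$3476 + y{\left(-17 \right)} = 3476 - -136 = 3476 + 136 = 3612$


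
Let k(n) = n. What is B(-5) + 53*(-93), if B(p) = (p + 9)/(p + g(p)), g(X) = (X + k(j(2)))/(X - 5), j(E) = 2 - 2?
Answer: -44369/9 ≈ -4929.9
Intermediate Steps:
j(E) = 0
g(X) = X/(-5 + X) (g(X) = (X + 0)/(X - 5) = X/(-5 + X))
B(p) = (9 + p)/(p + p/(-5 + p)) (B(p) = (p + 9)/(p + p/(-5 + p)) = (9 + p)/(p + p/(-5 + p)))
B(-5) + 53*(-93) = (-5 - 5)*(9 - 5)/((-5)*(-4 - 5)) + 53*(-93) = -⅕*(-10)*4/(-9) - 4929 = -⅕*(-⅑)*(-10)*4 - 4929 = -8/9 - 4929 = -44369/9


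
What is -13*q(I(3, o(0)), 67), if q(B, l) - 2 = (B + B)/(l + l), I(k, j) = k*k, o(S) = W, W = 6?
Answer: -1859/67 ≈ -27.746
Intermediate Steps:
o(S) = 6
I(k, j) = k**2
q(B, l) = 2 + B/l (q(B, l) = 2 + (B + B)/(l + l) = 2 + (2*B)/((2*l)) = 2 + (2*B)*(1/(2*l)) = 2 + B/l)
-13*q(I(3, o(0)), 67) = -13*(2 + 3**2/67) = -13*(2 + 9*(1/67)) = -13*(2 + 9/67) = -13*143/67 = -1859/67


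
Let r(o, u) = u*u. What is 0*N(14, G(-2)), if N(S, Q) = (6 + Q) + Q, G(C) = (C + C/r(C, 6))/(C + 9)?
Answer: 0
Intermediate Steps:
r(o, u) = u**2
G(C) = 37*C/(36*(9 + C)) (G(C) = (C + C/(6**2))/(C + 9) = (C + C/36)/(9 + C) = (37*C/36)/(9 + C) = 37*C/(36*(9 + C)))
N(S, Q) = 6 + 2*Q
0*N(14, G(-2)) = 0*(6 + 2*((37/36)*(-2)/(9 - 2))) = 0*(6 + 2*((37/36)*(-2)/7)) = 0*(6 + 2*((37/36)*(-2)*(1/7))) = 0*(6 + 2*(-37/126)) = 0*(6 - 37/63) = 0*(341/63) = 0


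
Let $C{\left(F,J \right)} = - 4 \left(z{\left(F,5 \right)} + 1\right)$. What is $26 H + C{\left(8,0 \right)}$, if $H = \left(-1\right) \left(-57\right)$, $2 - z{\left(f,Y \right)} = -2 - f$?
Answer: $1430$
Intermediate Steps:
$z{\left(f,Y \right)} = 4 + f$ ($z{\left(f,Y \right)} = 2 - \left(-2 - f\right) = 2 + \left(2 + f\right) = 4 + f$)
$C{\left(F,J \right)} = -20 - 4 F$ ($C{\left(F,J \right)} = - 4 \left(\left(4 + F\right) + 1\right) = - 4 \left(5 + F\right) = -20 - 4 F$)
$H = 57$
$26 H + C{\left(8,0 \right)} = 26 \cdot 57 - 52 = 1482 - 52 = 1430$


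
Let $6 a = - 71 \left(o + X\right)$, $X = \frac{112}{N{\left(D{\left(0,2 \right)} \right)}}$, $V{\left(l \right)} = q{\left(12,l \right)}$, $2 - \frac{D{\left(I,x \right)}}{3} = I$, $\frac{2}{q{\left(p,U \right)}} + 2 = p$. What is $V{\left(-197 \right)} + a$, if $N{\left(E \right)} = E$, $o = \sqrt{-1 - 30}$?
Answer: $- \frac{9931}{45} - \frac{71 i \sqrt{31}}{6} \approx -220.69 - 65.885 i$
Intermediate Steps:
$q{\left(p,U \right)} = \frac{2}{-2 + p}$
$o = i \sqrt{31}$ ($o = \sqrt{-31} = i \sqrt{31} \approx 5.5678 i$)
$D{\left(I,x \right)} = 6 - 3 I$
$V{\left(l \right)} = \frac{1}{5}$ ($V{\left(l \right)} = \frac{2}{-2 + 12} = \frac{2}{10} = 2 \cdot \frac{1}{10} = \frac{1}{5}$)
$X = \frac{56}{3}$ ($X = \frac{112}{6 - 0} = \frac{112}{6 + 0} = \frac{112}{6} = 112 \cdot \frac{1}{6} = \frac{56}{3} \approx 18.667$)
$a = - \frac{1988}{9} - \frac{71 i \sqrt{31}}{6}$ ($a = \frac{\left(-71\right) \left(i \sqrt{31} + \frac{56}{3}\right)}{6} = \frac{\left(-71\right) \left(\frac{56}{3} + i \sqrt{31}\right)}{6} = \frac{- \frac{3976}{3} - 71 i \sqrt{31}}{6} = - \frac{1988}{9} - \frac{71 i \sqrt{31}}{6} \approx -220.89 - 65.885 i$)
$V{\left(-197 \right)} + a = \frac{1}{5} - \left(\frac{1988}{9} + \frac{71 i \sqrt{31}}{6}\right) = - \frac{9931}{45} - \frac{71 i \sqrt{31}}{6}$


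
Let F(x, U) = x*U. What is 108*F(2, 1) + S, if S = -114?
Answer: 102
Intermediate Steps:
F(x, U) = U*x
108*F(2, 1) + S = 108*(1*2) - 114 = 108*2 - 114 = 216 - 114 = 102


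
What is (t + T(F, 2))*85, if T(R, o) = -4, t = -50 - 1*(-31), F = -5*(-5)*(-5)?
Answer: -1955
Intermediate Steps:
F = -125 (F = 25*(-5) = -125)
t = -19 (t = -50 + 31 = -19)
(t + T(F, 2))*85 = (-19 - 4)*85 = -23*85 = -1955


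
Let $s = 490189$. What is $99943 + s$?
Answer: $590132$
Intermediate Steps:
$99943 + s = 99943 + 490189 = 590132$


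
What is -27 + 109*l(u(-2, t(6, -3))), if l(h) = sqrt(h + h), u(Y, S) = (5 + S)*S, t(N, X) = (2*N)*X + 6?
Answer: -27 + 1090*sqrt(15) ≈ 4194.6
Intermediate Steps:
t(N, X) = 6 + 2*N*X (t(N, X) = 2*N*X + 6 = 6 + 2*N*X)
u(Y, S) = S*(5 + S)
l(h) = sqrt(2)*sqrt(h) (l(h) = sqrt(2*h) = sqrt(2)*sqrt(h))
-27 + 109*l(u(-2, t(6, -3))) = -27 + 109*(sqrt(2)*sqrt((6 + 2*6*(-3))*(5 + (6 + 2*6*(-3))))) = -27 + 109*(sqrt(2)*sqrt((6 - 36)*(5 + (6 - 36)))) = -27 + 109*(sqrt(2)*sqrt(-30*(5 - 30))) = -27 + 109*(sqrt(2)*sqrt(-30*(-25))) = -27 + 109*(sqrt(2)*sqrt(750)) = -27 + 109*(sqrt(2)*(5*sqrt(30))) = -27 + 109*(10*sqrt(15)) = -27 + 1090*sqrt(15)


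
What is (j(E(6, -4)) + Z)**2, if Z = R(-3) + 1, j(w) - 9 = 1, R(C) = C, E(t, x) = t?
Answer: 64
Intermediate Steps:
j(w) = 10 (j(w) = 9 + 1 = 10)
Z = -2 (Z = -3 + 1 = -2)
(j(E(6, -4)) + Z)**2 = (10 - 2)**2 = 8**2 = 64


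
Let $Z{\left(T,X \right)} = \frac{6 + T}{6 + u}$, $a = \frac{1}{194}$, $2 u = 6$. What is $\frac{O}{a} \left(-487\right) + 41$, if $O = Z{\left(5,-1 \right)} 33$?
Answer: $- \frac{11431715}{3} \approx -3.8106 \cdot 10^{6}$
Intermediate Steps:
$u = 3$ ($u = \frac{1}{2} \cdot 6 = 3$)
$a = \frac{1}{194} \approx 0.0051546$
$Z{\left(T,X \right)} = \frac{2}{3} + \frac{T}{9}$ ($Z{\left(T,X \right)} = \frac{6 + T}{6 + 3} = \frac{6 + T}{9} = \left(6 + T\right) \frac{1}{9} = \frac{2}{3} + \frac{T}{9}$)
$O = \frac{121}{3}$ ($O = \left(\frac{2}{3} + \frac{1}{9} \cdot 5\right) 33 = \left(\frac{2}{3} + \frac{5}{9}\right) 33 = \frac{11}{9} \cdot 33 = \frac{121}{3} \approx 40.333$)
$\frac{O}{a} \left(-487\right) + 41 = \frac{121 \frac{1}{\frac{1}{194}}}{3} \left(-487\right) + 41 = \frac{121}{3} \cdot 194 \left(-487\right) + 41 = \frac{23474}{3} \left(-487\right) + 41 = - \frac{11431838}{3} + 41 = - \frac{11431715}{3}$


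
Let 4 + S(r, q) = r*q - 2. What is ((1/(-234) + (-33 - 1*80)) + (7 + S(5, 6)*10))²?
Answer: 983136025/54756 ≈ 17955.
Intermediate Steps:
S(r, q) = -6 + q*r (S(r, q) = -4 + (r*q - 2) = -4 + (q*r - 2) = -4 + (-2 + q*r) = -6 + q*r)
((1/(-234) + (-33 - 1*80)) + (7 + S(5, 6)*10))² = ((1/(-234) + (-33 - 1*80)) + (7 + (-6 + 6*5)*10))² = ((-1/234 + (-33 - 80)) + (7 + (-6 + 30)*10))² = ((-1/234 - 113) + (7 + 24*10))² = (-26443/234 + (7 + 240))² = (-26443/234 + 247)² = (31355/234)² = 983136025/54756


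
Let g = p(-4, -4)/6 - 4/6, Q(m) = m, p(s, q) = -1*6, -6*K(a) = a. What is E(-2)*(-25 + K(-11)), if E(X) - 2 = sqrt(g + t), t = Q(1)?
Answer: -139/3 - 139*I*sqrt(6)/18 ≈ -46.333 - 18.915*I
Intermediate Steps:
K(a) = -a/6
p(s, q) = -6
g = -5/3 (g = -6/6 - 4/6 = -6*1/6 - 4*1/6 = -1 - 2/3 = -5/3 ≈ -1.6667)
t = 1
E(X) = 2 + I*sqrt(6)/3 (E(X) = 2 + sqrt(-5/3 + 1) = 2 + sqrt(-2/3) = 2 + I*sqrt(6)/3)
E(-2)*(-25 + K(-11)) = (2 + I*sqrt(6)/3)*(-25 - 1/6*(-11)) = (2 + I*sqrt(6)/3)*(-25 + 11/6) = (2 + I*sqrt(6)/3)*(-139/6) = -139/3 - 139*I*sqrt(6)/18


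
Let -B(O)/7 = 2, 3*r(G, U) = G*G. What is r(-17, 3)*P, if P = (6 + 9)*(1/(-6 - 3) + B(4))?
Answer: -183515/9 ≈ -20391.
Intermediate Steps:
r(G, U) = G**2/3 (r(G, U) = (G*G)/3 = G**2/3)
B(O) = -14 (B(O) = -7*2 = -14)
P = -635/3 (P = (6 + 9)*(1/(-6 - 3) - 14) = 15*(1/(-9) - 14) = 15*(-1/9 - 14) = 15*(-127/9) = -635/3 ≈ -211.67)
r(-17, 3)*P = ((1/3)*(-17)**2)*(-635/3) = ((1/3)*289)*(-635/3) = (289/3)*(-635/3) = -183515/9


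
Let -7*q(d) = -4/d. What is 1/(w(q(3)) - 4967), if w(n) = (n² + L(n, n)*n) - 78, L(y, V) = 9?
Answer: -441/2224073 ≈ -0.00019828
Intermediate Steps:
q(d) = 4/(7*d) (q(d) = -(-4)/(7*d) = 4/(7*d))
w(n) = -78 + n² + 9*n (w(n) = (n² + 9*n) - 78 = -78 + n² + 9*n)
1/(w(q(3)) - 4967) = 1/((-78 + ((4/7)/3)² + 9*((4/7)/3)) - 4967) = 1/((-78 + ((4/7)*(⅓))² + 9*((4/7)*(⅓))) - 4967) = 1/((-78 + (4/21)² + 9*(4/21)) - 4967) = 1/((-78 + 16/441 + 12/7) - 4967) = 1/(-33626/441 - 4967) = 1/(-2224073/441) = -441/2224073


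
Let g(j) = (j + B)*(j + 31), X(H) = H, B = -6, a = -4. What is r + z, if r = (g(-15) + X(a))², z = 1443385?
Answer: 1558985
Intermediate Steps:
g(j) = (-6 + j)*(31 + j) (g(j) = (j - 6)*(j + 31) = (-6 + j)*(31 + j))
r = 115600 (r = ((-186 + (-15)² + 25*(-15)) - 4)² = ((-186 + 225 - 375) - 4)² = (-336 - 4)² = (-340)² = 115600)
r + z = 115600 + 1443385 = 1558985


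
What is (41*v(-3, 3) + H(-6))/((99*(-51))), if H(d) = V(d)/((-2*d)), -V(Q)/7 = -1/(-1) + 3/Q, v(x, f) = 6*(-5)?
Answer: 29527/121176 ≈ 0.24367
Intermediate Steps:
v(x, f) = -30
V(Q) = -7 - 21/Q (V(Q) = -7*(-1/(-1) + 3/Q) = -7*(-1*(-1) + 3/Q) = -7*(1 + 3/Q) = -7 - 21/Q)
H(d) = -(-7 - 21/d)/(2*d) (H(d) = (-7 - 21/d)/((-2*d)) = (-7 - 21/d)*(-1/(2*d)) = -(-7 - 21/d)/(2*d))
(41*v(-3, 3) + H(-6))/((99*(-51))) = (41*(-30) + (7/2)*(3 - 6)/(-6)²)/((99*(-51))) = (-1230 + (7/2)*(1/36)*(-3))/(-5049) = (-1230 - 7/24)*(-1/5049) = -29527/24*(-1/5049) = 29527/121176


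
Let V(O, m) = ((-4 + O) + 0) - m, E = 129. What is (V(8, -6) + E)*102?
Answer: 14178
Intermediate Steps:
V(O, m) = -4 + O - m (V(O, m) = (-4 + O) - m = -4 + O - m)
(V(8, -6) + E)*102 = ((-4 + 8 - 1*(-6)) + 129)*102 = ((-4 + 8 + 6) + 129)*102 = (10 + 129)*102 = 139*102 = 14178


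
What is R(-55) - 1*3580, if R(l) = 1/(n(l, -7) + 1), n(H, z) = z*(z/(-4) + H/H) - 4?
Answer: -318624/89 ≈ -3580.0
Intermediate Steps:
n(H, z) = -4 + z*(1 - z/4) (n(H, z) = z*(z*(-¼) + 1) - 4 = z*(-z/4 + 1) - 4 = z*(1 - z/4) - 4 = -4 + z*(1 - z/4))
R(l) = -4/89 (R(l) = 1/((-4 - 7 - ¼*(-7)²) + 1) = 1/((-4 - 7 - ¼*49) + 1) = 1/((-4 - 7 - 49/4) + 1) = 1/(-93/4 + 1) = 1/(-89/4) = -4/89)
R(-55) - 1*3580 = -4/89 - 1*3580 = -4/89 - 3580 = -318624/89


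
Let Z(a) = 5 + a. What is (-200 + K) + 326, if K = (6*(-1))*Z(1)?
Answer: 90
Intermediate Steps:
K = -36 (K = (6*(-1))*(5 + 1) = -6*6 = -36)
(-200 + K) + 326 = (-200 - 36) + 326 = -236 + 326 = 90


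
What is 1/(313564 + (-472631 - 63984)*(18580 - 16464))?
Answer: -1/1135163776 ≈ -8.8093e-10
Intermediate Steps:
1/(313564 + (-472631 - 63984)*(18580 - 16464)) = 1/(313564 - 536615*2116) = 1/(313564 - 1135477340) = 1/(-1135163776) = -1/1135163776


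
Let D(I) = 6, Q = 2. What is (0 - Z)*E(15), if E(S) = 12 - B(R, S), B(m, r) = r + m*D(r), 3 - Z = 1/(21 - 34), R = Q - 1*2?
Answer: 120/13 ≈ 9.2308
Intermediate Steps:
R = 0 (R = 2 - 1*2 = 2 - 2 = 0)
Z = 40/13 (Z = 3 - 1/(21 - 34) = 3 - 1/(-13) = 3 - 1*(-1/13) = 3 + 1/13 = 40/13 ≈ 3.0769)
B(m, r) = r + 6*m (B(m, r) = r + m*6 = r + 6*m)
E(S) = 12 - S (E(S) = 12 - (S + 6*0) = 12 - (S + 0) = 12 - S)
(0 - Z)*E(15) = (0 - 1*40/13)*(12 - 1*15) = (0 - 40/13)*(12 - 15) = -40/13*(-3) = 120/13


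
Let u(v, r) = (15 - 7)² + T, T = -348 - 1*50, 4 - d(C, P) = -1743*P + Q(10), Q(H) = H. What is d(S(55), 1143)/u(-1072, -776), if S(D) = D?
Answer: -1992243/334 ≈ -5964.8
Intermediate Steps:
d(C, P) = -6 + 1743*P (d(C, P) = 4 - (-1743*P + 10) = 4 - (10 - 1743*P) = 4 + (-10 + 1743*P) = -6 + 1743*P)
T = -398 (T = -348 - 50 = -398)
u(v, r) = -334 (u(v, r) = (15 - 7)² - 398 = 8² - 398 = 64 - 398 = -334)
d(S(55), 1143)/u(-1072, -776) = (-6 + 1743*1143)/(-334) = (-6 + 1992249)*(-1/334) = 1992243*(-1/334) = -1992243/334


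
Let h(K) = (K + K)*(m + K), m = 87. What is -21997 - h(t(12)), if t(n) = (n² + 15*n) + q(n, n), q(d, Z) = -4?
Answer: -282477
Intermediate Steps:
t(n) = -4 + n² + 15*n (t(n) = (n² + 15*n) - 4 = -4 + n² + 15*n)
h(K) = 2*K*(87 + K) (h(K) = (K + K)*(87 + K) = (2*K)*(87 + K) = 2*K*(87 + K))
-21997 - h(t(12)) = -21997 - 2*(-4 + 12² + 15*12)*(87 + (-4 + 12² + 15*12)) = -21997 - 2*(-4 + 144 + 180)*(87 + (-4 + 144 + 180)) = -21997 - 2*320*(87 + 320) = -21997 - 2*320*407 = -21997 - 1*260480 = -21997 - 260480 = -282477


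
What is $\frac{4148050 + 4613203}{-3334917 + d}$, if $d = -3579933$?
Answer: $- \frac{8761253}{6914850} \approx -1.267$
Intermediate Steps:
$\frac{4148050 + 4613203}{-3334917 + d} = \frac{4148050 + 4613203}{-3334917 - 3579933} = \frac{8761253}{-6914850} = 8761253 \left(- \frac{1}{6914850}\right) = - \frac{8761253}{6914850}$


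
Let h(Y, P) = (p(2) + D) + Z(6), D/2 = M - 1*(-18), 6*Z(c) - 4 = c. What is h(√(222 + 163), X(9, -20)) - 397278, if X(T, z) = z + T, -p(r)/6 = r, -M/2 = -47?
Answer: -1191193/3 ≈ -3.9706e+5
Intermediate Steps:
M = 94 (M = -2*(-47) = 94)
p(r) = -6*r
Z(c) = ⅔ + c/6
X(T, z) = T + z
D = 224 (D = 2*(94 - 1*(-18)) = 2*(94 + 18) = 2*112 = 224)
h(Y, P) = 641/3 (h(Y, P) = (-6*2 + 224) + (⅔ + (⅙)*6) = (-12 + 224) + (⅔ + 1) = 212 + 5/3 = 641/3)
h(√(222 + 163), X(9, -20)) - 397278 = 641/3 - 397278 = -1191193/3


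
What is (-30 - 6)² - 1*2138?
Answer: -842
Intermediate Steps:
(-30 - 6)² - 1*2138 = (-36)² - 2138 = 1296 - 2138 = -842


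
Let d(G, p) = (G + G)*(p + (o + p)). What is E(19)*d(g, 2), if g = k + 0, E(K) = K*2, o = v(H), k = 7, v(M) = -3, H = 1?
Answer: 532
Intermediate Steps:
o = -3
E(K) = 2*K
g = 7 (g = 7 + 0 = 7)
d(G, p) = 2*G*(-3 + 2*p) (d(G, p) = (G + G)*(p + (-3 + p)) = (2*G)*(-3 + 2*p) = 2*G*(-3 + 2*p))
E(19)*d(g, 2) = (2*19)*(2*7*(-3 + 2*2)) = 38*(2*7*(-3 + 4)) = 38*(2*7*1) = 38*14 = 532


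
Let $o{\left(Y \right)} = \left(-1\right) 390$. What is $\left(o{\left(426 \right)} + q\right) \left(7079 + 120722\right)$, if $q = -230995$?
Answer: $-29571234385$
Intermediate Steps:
$o{\left(Y \right)} = -390$
$\left(o{\left(426 \right)} + q\right) \left(7079 + 120722\right) = \left(-390 - 230995\right) \left(7079 + 120722\right) = \left(-231385\right) 127801 = -29571234385$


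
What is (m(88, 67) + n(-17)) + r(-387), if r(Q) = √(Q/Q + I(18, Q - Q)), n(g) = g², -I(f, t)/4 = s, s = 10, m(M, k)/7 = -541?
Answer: -3498 + I*√39 ≈ -3498.0 + 6.245*I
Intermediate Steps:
m(M, k) = -3787 (m(M, k) = 7*(-541) = -3787)
I(f, t) = -40 (I(f, t) = -4*10 = -40)
r(Q) = I*√39 (r(Q) = √(Q/Q - 40) = √(1 - 40) = √(-39) = I*√39)
(m(88, 67) + n(-17)) + r(-387) = (-3787 + (-17)²) + I*√39 = (-3787 + 289) + I*√39 = -3498 + I*√39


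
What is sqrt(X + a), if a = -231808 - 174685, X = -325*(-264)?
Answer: I*sqrt(320693) ≈ 566.3*I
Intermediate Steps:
X = 85800
a = -406493
sqrt(X + a) = sqrt(85800 - 406493) = sqrt(-320693) = I*sqrt(320693)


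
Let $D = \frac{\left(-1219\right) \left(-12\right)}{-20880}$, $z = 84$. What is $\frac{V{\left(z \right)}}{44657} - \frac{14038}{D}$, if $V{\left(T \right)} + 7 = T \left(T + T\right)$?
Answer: $\frac{1090814434835}{54436883} \approx 20038.0$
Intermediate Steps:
$V{\left(T \right)} = -7 + 2 T^{2}$ ($V{\left(T \right)} = -7 + T \left(T + T\right) = -7 + T 2 T = -7 + 2 T^{2}$)
$D = - \frac{1219}{1740}$ ($D = 14628 \left(- \frac{1}{20880}\right) = - \frac{1219}{1740} \approx -0.70057$)
$\frac{V{\left(z \right)}}{44657} - \frac{14038}{D} = \frac{-7 + 2 \cdot 84^{2}}{44657} - \frac{14038}{- \frac{1219}{1740}} = \left(-7 + 2 \cdot 7056\right) \frac{1}{44657} - - \frac{24426120}{1219} = \left(-7 + 14112\right) \frac{1}{44657} + \frac{24426120}{1219} = 14105 \cdot \frac{1}{44657} + \frac{24426120}{1219} = \frac{14105}{44657} + \frac{24426120}{1219} = \frac{1090814434835}{54436883}$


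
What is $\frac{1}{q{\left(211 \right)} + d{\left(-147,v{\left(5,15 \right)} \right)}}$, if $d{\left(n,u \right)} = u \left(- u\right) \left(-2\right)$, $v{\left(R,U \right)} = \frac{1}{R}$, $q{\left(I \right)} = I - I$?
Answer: $\frac{25}{2} \approx 12.5$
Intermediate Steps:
$q{\left(I \right)} = 0$
$d{\left(n,u \right)} = 2 u^{2}$ ($d{\left(n,u \right)} = - u^{2} \left(-2\right) = 2 u^{2}$)
$\frac{1}{q{\left(211 \right)} + d{\left(-147,v{\left(5,15 \right)} \right)}} = \frac{1}{0 + 2 \left(\frac{1}{5}\right)^{2}} = \frac{1}{0 + \frac{2}{25}} = \frac{1}{\frac{2}{25}} = \frac{25}{2}$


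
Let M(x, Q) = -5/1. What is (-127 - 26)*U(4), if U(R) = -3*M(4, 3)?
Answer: -2295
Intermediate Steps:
M(x, Q) = -5 (M(x, Q) = -5*1 = -5)
U(R) = 15 (U(R) = -3*(-5) = 15)
(-127 - 26)*U(4) = (-127 - 26)*15 = -153*15 = -2295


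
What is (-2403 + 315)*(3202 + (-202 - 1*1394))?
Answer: -3353328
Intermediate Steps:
(-2403 + 315)*(3202 + (-202 - 1*1394)) = -2088*(3202 + (-202 - 1394)) = -2088*(3202 - 1596) = -2088*1606 = -3353328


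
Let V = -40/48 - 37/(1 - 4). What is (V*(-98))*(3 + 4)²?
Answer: -55223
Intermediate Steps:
V = 23/2 (V = -40*1/48 - 37/(-3) = -⅚ - 37*(-⅓) = -⅚ + 37/3 = 23/2 ≈ 11.500)
(V*(-98))*(3 + 4)² = ((23/2)*(-98))*(3 + 4)² = -1127*7² = -1127*49 = -55223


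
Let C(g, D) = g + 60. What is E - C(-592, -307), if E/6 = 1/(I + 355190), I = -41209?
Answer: 167037898/313981 ≈ 532.00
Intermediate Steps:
C(g, D) = 60 + g
E = 6/313981 (E = 6/(-41209 + 355190) = 6/313981 ≈ 1.9109e-5)
E - C(-592, -307) = 6/313981 - (60 - 592) = 6/313981 - 1*(-532) = 6/313981 + 532 = 167037898/313981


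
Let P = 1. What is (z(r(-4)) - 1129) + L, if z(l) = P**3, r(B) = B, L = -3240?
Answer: -4368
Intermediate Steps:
z(l) = 1 (z(l) = 1**3 = 1)
(z(r(-4)) - 1129) + L = (1 - 1129) - 3240 = -1128 - 3240 = -4368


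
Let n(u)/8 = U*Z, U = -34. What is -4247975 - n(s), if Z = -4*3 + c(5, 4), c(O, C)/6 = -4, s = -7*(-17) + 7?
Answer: -4257767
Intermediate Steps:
s = 126 (s = 119 + 7 = 126)
c(O, C) = -24 (c(O, C) = 6*(-4) = -24)
Z = -36 (Z = -4*3 - 24 = -12 - 24 = -36)
n(u) = 9792 (n(u) = 8*(-34*(-36)) = 8*1224 = 9792)
-4247975 - n(s) = -4247975 - 1*9792 = -4247975 - 9792 = -4257767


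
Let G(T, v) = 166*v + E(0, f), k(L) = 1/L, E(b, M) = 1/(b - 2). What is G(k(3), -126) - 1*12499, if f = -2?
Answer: -66831/2 ≈ -33416.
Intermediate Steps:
E(b, M) = 1/(-2 + b)
G(T, v) = -½ + 166*v (G(T, v) = 166*v + 1/(-2 + 0) = 166*v + 1/(-2) = 166*v - ½ = -½ + 166*v)
G(k(3), -126) - 1*12499 = (-½ + 166*(-126)) - 1*12499 = (-½ - 20916) - 12499 = -41833/2 - 12499 = -66831/2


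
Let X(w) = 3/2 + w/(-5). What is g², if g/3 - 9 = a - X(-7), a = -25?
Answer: 321489/100 ≈ 3214.9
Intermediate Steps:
X(w) = 3/2 - w/5 (X(w) = 3*(½) + w*(-⅕) = 3/2 - w/5)
g = -567/10 (g = 27 + 3*(-25 - (3/2 - ⅕*(-7))) = 27 + 3*(-25 - (3/2 + 7/5)) = 27 + 3*(-25 - 1*29/10) = 27 + 3*(-25 - 29/10) = 27 + 3*(-279/10) = 27 - 837/10 = -567/10 ≈ -56.700)
g² = (-567/10)² = 321489/100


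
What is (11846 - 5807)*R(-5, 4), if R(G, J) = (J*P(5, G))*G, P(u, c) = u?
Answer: -603900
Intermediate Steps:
R(G, J) = 5*G*J (R(G, J) = (J*5)*G = (5*J)*G = 5*G*J)
(11846 - 5807)*R(-5, 4) = (11846 - 5807)*(5*(-5)*4) = 6039*(-100) = -603900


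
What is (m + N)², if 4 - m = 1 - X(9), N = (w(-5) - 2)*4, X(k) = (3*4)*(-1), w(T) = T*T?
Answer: 6889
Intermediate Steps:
w(T) = T²
X(k) = -12 (X(k) = 12*(-1) = -12)
N = 92 (N = ((-5)² - 2)*4 = (25 - 2)*4 = 23*4 = 92)
m = -9 (m = 4 - (1 - 1*(-12)) = 4 - (1 + 12) = 4 - 1*13 = 4 - 13 = -9)
(m + N)² = (-9 + 92)² = 83² = 6889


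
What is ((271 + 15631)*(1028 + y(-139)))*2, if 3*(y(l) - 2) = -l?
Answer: 102695116/3 ≈ 3.4232e+7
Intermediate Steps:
y(l) = 2 - l/3 (y(l) = 2 + (-l)/3 = 2 - l/3)
((271 + 15631)*(1028 + y(-139)))*2 = ((271 + 15631)*(1028 + (2 - ⅓*(-139))))*2 = (15902*(1028 + (2 + 139/3)))*2 = (15902*(1028 + 145/3))*2 = (15902*(3229/3))*2 = (51347558/3)*2 = 102695116/3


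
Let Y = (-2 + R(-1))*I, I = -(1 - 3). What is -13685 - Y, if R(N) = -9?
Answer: -13663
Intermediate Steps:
I = 2 (I = -1*(-2) = 2)
Y = -22 (Y = (-2 - 9)*2 = -11*2 = -22)
-13685 - Y = -13685 - 1*(-22) = -13685 + 22 = -13663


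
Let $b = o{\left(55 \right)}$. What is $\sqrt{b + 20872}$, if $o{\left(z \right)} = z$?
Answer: $\sqrt{20927} \approx 144.66$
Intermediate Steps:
$b = 55$
$\sqrt{b + 20872} = \sqrt{55 + 20872} = \sqrt{20927}$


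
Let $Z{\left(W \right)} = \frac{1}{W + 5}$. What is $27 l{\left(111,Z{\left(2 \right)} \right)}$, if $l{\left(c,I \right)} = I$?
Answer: $\frac{27}{7} \approx 3.8571$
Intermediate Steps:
$Z{\left(W \right)} = \frac{1}{5 + W}$
$27 l{\left(111,Z{\left(2 \right)} \right)} = \frac{27}{5 + 2} = \frac{27}{7}$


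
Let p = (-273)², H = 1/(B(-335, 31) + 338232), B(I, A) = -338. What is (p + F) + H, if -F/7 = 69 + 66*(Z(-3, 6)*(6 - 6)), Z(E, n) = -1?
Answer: 25019699125/337894 ≈ 74046.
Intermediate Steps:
H = 1/337894 (H = 1/(-338 + 338232) = 1/337894 ≈ 2.9595e-6)
F = -483 (F = -7*(69 + 66*(-(6 - 6))) = -7*(69 + 66*(-1*0)) = -7*(69 + 66*0) = -7*(69 + 0) = -7*69 = -483)
p = 74529
(p + F) + H = (74529 - 483) + 1/337894 = 74046 + 1/337894 = 25019699125/337894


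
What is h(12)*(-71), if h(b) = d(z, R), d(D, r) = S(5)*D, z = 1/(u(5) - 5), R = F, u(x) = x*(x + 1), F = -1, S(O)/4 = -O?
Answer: 284/5 ≈ 56.800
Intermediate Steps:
S(O) = -4*O (S(O) = 4*(-O) = -4*O)
u(x) = x*(1 + x)
R = -1
z = 1/25 (z = 1/(5*(1 + 5) - 5) = 1/(5*6 - 5) = 1/(30 - 5) = 1/25 ≈ 0.040000)
d(D, r) = -20*D (d(D, r) = (-4*5)*D = -20*D)
h(b) = -⅘ (h(b) = -20*1/25 = -⅘)
h(12)*(-71) = -⅘*(-71) = 284/5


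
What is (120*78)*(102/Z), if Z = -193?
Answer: -954720/193 ≈ -4946.7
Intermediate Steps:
(120*78)*(102/Z) = (120*78)*(102/(-193)) = 9360*(102*(-1/193)) = 9360*(-102/193) = -954720/193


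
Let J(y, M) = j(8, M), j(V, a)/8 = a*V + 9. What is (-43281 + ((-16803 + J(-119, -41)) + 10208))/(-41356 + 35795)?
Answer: 52428/5561 ≈ 9.4278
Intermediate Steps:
j(V, a) = 72 + 8*V*a (j(V, a) = 8*(a*V + 9) = 8*(V*a + 9) = 8*(9 + V*a) = 72 + 8*V*a)
J(y, M) = 72 + 64*M (J(y, M) = 72 + 8*8*M = 72 + 64*M)
(-43281 + ((-16803 + J(-119, -41)) + 10208))/(-41356 + 35795) = (-43281 + ((-16803 + (72 + 64*(-41))) + 10208))/(-41356 + 35795) = (-43281 + ((-16803 + (72 - 2624)) + 10208))/(-5561) = (-43281 + ((-16803 - 2552) + 10208))*(-1/5561) = (-43281 + (-19355 + 10208))*(-1/5561) = (-43281 - 9147)*(-1/5561) = -52428*(-1/5561) = 52428/5561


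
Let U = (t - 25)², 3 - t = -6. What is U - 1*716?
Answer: -460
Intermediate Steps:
t = 9 (t = 3 - 1*(-6) = 3 + 6 = 9)
U = 256 (U = (9 - 25)² = (-16)² = 256)
U - 1*716 = 256 - 1*716 = 256 - 716 = -460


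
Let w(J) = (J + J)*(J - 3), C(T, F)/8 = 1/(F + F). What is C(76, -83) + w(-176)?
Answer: 5229660/83 ≈ 63008.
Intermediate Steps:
C(T, F) = 4/F (C(T, F) = 8/(F + F) = 8/((2*F)) = 8*(1/(2*F)) = 4/F)
w(J) = 2*J*(-3 + J) (w(J) = (2*J)*(-3 + J) = 2*J*(-3 + J))
C(76, -83) + w(-176) = 4/(-83) + 2*(-176)*(-3 - 176) = 4*(-1/83) + 2*(-176)*(-179) = -4/83 + 63008 = 5229660/83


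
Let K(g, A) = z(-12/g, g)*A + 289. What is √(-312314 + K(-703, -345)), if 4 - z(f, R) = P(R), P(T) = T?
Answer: 38*I*√385 ≈ 745.61*I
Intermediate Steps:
z(f, R) = 4 - R
K(g, A) = 289 + A*(4 - g) (K(g, A) = (4 - g)*A + 289 = A*(4 - g) + 289 = 289 + A*(4 - g))
√(-312314 + K(-703, -345)) = √(-312314 + (289 - 1*(-345)*(-4 - 703))) = √(-312314 + (289 - 1*(-345)*(-707))) = √(-312314 + (289 - 243915)) = √(-312314 - 243626) = √(-555940) = 38*I*√385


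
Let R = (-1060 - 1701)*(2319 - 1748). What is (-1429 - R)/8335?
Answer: 1575102/8335 ≈ 188.97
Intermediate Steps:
R = -1576531 (R = -2761*571 = -1576531)
(-1429 - R)/8335 = (-1429 - 1*(-1576531))/8335 = (-1429 + 1576531)*(1/8335) = 1575102*(1/8335) = 1575102/8335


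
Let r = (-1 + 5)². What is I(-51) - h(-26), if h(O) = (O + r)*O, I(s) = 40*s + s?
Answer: -2351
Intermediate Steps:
r = 16 (r = 4² = 16)
I(s) = 41*s
h(O) = O*(16 + O) (h(O) = (O + 16)*O = (16 + O)*O = O*(16 + O))
I(-51) - h(-26) = 41*(-51) - (-26)*(16 - 26) = -2091 - (-26)*(-10) = -2091 - 1*260 = -2091 - 260 = -2351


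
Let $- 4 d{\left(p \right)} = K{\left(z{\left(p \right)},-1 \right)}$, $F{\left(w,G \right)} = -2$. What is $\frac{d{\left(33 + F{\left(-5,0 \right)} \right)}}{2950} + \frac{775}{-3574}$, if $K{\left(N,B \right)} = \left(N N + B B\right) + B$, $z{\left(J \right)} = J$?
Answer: $- \frac{6289807}{21086600} \approx -0.29828$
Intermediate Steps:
$K{\left(N,B \right)} = B + B^{2} + N^{2}$ ($K{\left(N,B \right)} = \left(N^{2} + B^{2}\right) + B = \left(B^{2} + N^{2}\right) + B = B + B^{2} + N^{2}$)
$d{\left(p \right)} = - \frac{p^{2}}{4}$ ($d{\left(p \right)} = - \frac{-1 + \left(-1\right)^{2} + p^{2}}{4} = - \frac{-1 + 1 + p^{2}}{4} = - \frac{p^{2}}{4}$)
$\frac{d{\left(33 + F{\left(-5,0 \right)} \right)}}{2950} + \frac{775}{-3574} = \frac{\left(- \frac{1}{4}\right) \left(33 - 2\right)^{2}}{2950} + \frac{775}{-3574} = - \frac{31^{2}}{4} \cdot \frac{1}{2950} + 775 \left(- \frac{1}{3574}\right) = \left(- \frac{1}{4}\right) 961 \cdot \frac{1}{2950} - \frac{775}{3574} = \left(- \frac{961}{4}\right) \frac{1}{2950} - \frac{775}{3574} = - \frac{961}{11800} - \frac{775}{3574} = - \frac{6289807}{21086600}$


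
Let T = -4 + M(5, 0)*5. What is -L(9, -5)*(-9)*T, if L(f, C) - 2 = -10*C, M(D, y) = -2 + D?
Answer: 5148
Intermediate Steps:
L(f, C) = 2 - 10*C
T = 11 (T = -4 + (-2 + 5)*5 = -4 + 3*5 = -4 + 15 = 11)
-L(9, -5)*(-9)*T = -(2 - 10*(-5))*(-9)*11 = -(2 + 50)*(-9)*11 = -52*(-9)*11 = -(-468)*11 = -1*(-5148) = 5148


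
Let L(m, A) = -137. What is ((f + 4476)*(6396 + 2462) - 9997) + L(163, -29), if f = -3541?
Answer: 8272096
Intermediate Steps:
((f + 4476)*(6396 + 2462) - 9997) + L(163, -29) = ((-3541 + 4476)*(6396 + 2462) - 9997) - 137 = (935*8858 - 9997) - 137 = (8282230 - 9997) - 137 = 8272233 - 137 = 8272096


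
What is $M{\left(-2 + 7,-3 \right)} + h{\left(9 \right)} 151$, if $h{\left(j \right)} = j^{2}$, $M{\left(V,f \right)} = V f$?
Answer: $12216$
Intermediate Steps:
$M{\left(-2 + 7,-3 \right)} + h{\left(9 \right)} 151 = \left(-2 + 7\right) \left(-3\right) + 9^{2} \cdot 151 = 5 \left(-3\right) + 81 \cdot 151 = -15 + 12231 = 12216$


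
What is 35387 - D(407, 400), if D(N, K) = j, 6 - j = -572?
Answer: 34809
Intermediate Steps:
j = 578 (j = 6 - 1*(-572) = 6 + 572 = 578)
D(N, K) = 578
35387 - D(407, 400) = 35387 - 1*578 = 35387 - 578 = 34809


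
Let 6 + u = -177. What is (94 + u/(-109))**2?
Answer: 108764041/11881 ≈ 9154.5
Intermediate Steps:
u = -183 (u = -6 - 177 = -183)
(94 + u/(-109))**2 = (94 - 183/(-109))**2 = (94 - 183*(-1/109))**2 = (94 + 183/109)**2 = (10429/109)**2 = 108764041/11881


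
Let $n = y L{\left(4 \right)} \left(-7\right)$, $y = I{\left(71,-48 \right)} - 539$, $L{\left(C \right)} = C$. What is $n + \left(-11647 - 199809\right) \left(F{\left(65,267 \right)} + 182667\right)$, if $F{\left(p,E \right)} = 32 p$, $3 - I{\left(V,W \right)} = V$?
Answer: $-39065844636$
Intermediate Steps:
$I{\left(V,W \right)} = 3 - V$
$y = -607$ ($y = \left(3 - 71\right) - 539 = -68 - 539 = -607$)
$n = 16996$ ($n = - 607 \cdot 4 \left(-7\right) = \left(-607\right) \left(-28\right) = 16996$)
$n + \left(-11647 - 199809\right) \left(F{\left(65,267 \right)} + 182667\right) = 16996 + \left(-11647 - 199809\right) \left(32 \cdot 65 + 182667\right) = 16996 - 211456 \left(2080 + 182667\right) = 16996 - 39065861632 = -39065844636$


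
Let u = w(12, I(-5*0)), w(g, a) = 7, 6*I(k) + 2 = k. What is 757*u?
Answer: 5299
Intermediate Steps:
I(k) = -⅓ + k/6
u = 7
757*u = 757*7 = 5299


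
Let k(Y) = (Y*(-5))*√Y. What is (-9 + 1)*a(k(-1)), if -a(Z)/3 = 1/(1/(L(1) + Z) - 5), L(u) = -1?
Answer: -3144/661 + 120*I/661 ≈ -4.7564 + 0.18154*I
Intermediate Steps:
k(Y) = -5*Y^(3/2) (k(Y) = (-5*Y)*√Y = -5*Y^(3/2))
a(Z) = -3/(-5 + 1/(-1 + Z)) (a(Z) = -3/(1/(-1 + Z) - 5) = -3/(-5 + 1/(-1 + Z)))
(-9 + 1)*a(k(-1)) = (-9 + 1)*(3*(-1 - (-5)*I)/(-6 + 5*(-(-5)*I))) = -24*(-1 - (-5)*I)/(-6 + 5*(-(-5)*I)) = -24*(-1 + 5*I)/(-6 + 5*(5*I)) = -24*(-1 + 5*I)/(-6 + 25*I) = -24*(-6 - 25*I)/661*(-1 + 5*I) = -24*(-1 + 5*I)*(-6 - 25*I)/661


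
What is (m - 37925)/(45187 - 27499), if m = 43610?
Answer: 1895/5896 ≈ 0.32140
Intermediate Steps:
(m - 37925)/(45187 - 27499) = (43610 - 37925)/(45187 - 27499) = 5685/17688 = 5685*(1/17688) = 1895/5896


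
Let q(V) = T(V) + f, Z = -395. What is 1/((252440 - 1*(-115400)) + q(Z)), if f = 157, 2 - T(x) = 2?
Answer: 1/367997 ≈ 2.7174e-6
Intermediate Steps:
T(x) = 0 (T(x) = 2 - 1*2 = 2 - 2 = 0)
q(V) = 157 (q(V) = 0 + 157 = 157)
1/((252440 - 1*(-115400)) + q(Z)) = 1/((252440 - 1*(-115400)) + 157) = 1/((252440 + 115400) + 157) = 1/(367840 + 157) = 1/367997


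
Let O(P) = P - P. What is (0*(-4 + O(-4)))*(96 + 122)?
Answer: 0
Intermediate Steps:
O(P) = 0
(0*(-4 + O(-4)))*(96 + 122) = (0*(-4 + 0))*(96 + 122) = (0*(-4))*218 = 0*218 = 0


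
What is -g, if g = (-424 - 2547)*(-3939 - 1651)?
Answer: -16607890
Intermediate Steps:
g = 16607890 (g = -2971*(-5590) = 16607890)
-g = -1*16607890 = -16607890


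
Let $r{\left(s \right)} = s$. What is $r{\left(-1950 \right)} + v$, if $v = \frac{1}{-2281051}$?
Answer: $- \frac{4448049451}{2281051} \approx -1950.0$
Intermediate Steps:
$v = - \frac{1}{2281051} \approx -4.3839 \cdot 10^{-7}$
$r{\left(-1950 \right)} + v = -1950 - \frac{1}{2281051} = - \frac{4448049451}{2281051}$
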